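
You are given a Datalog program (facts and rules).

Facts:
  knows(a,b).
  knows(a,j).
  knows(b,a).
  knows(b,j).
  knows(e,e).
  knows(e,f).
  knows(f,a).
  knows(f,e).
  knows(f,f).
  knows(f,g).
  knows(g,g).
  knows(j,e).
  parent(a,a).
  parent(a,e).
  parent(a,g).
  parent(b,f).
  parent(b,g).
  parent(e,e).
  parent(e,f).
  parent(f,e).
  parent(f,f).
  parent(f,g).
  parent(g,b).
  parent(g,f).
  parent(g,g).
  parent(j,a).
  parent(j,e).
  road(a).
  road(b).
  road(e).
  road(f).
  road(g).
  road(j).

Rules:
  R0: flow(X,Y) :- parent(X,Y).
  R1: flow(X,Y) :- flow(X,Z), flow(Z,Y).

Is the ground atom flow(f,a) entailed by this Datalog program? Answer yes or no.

round 1: derive flow(a,a) via R0 from parent(a,a)
round 1: derive flow(a,e) via R0 from parent(a,e)
round 1: derive flow(a,g) via R0 from parent(a,g)
round 1: derive flow(b,f) via R0 from parent(b,f)
round 1: derive flow(b,g) via R0 from parent(b,g)
round 1: derive flow(e,e) via R0 from parent(e,e)
round 1: derive flow(e,f) via R0 from parent(e,f)
round 1: derive flow(f,e) via R0 from parent(f,e)
round 1: derive flow(f,f) via R0 from parent(f,f)
round 1: derive flow(f,g) via R0 from parent(f,g)
round 1: derive flow(g,b) via R0 from parent(g,b)
round 1: derive flow(g,f) via R0 from parent(g,f)
round 1: derive flow(g,g) via R0 from parent(g,g)
round 1: derive flow(j,a) via R0 from parent(j,a)
round 1: derive flow(j,e) via R0 from parent(j,e)
round 2: derive flow(a,b) via R1 from flow(a,g), flow(g,b)
round 2: derive flow(a,f) via R1 from flow(a,e), flow(e,f)
round 2: derive flow(b,b) via R1 from flow(b,g), flow(g,b)
round 2: derive flow(b,e) via R1 from flow(b,f), flow(f,e)
round 2: derive flow(e,g) via R1 from flow(e,f), flow(f,g)
round 2: derive flow(f,b) via R1 from flow(f,g), flow(g,b)
round 2: derive flow(g,e) via R1 from flow(g,f), flow(f,e)
round 2: derive flow(j,f) via R1 from flow(j,e), flow(e,f)
round 2: derive flow(j,g) via R1 from flow(j,a), flow(a,g)
round 3: derive flow(e,b) via R1 from flow(e,f), flow(f,b)
round 3: derive flow(j,b) via R1 from flow(j,a), flow(a,b)

no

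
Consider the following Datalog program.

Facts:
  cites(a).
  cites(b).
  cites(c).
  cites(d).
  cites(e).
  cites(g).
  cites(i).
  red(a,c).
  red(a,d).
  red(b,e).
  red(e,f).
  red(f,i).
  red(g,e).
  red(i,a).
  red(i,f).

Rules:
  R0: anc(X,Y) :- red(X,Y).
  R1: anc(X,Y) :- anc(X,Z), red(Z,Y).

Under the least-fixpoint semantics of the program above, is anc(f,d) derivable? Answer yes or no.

round 1: derive anc(a,c) via R0 from red(a,c)
round 1: derive anc(a,d) via R0 from red(a,d)
round 1: derive anc(b,e) via R0 from red(b,e)
round 1: derive anc(e,f) via R0 from red(e,f)
round 1: derive anc(f,i) via R0 from red(f,i)
round 1: derive anc(g,e) via R0 from red(g,e)
round 1: derive anc(i,a) via R0 from red(i,a)
round 1: derive anc(i,f) via R0 from red(i,f)
round 2: derive anc(b,f) via R1 from anc(b,e), red(e,f)
round 2: derive anc(e,i) via R1 from anc(e,f), red(f,i)
round 2: derive anc(f,a) via R1 from anc(f,i), red(i,a)
round 2: derive anc(f,f) via R1 from anc(f,i), red(i,f)
round 2: derive anc(g,f) via R1 from anc(g,e), red(e,f)
round 2: derive anc(i,c) via R1 from anc(i,a), red(a,c)
round 2: derive anc(i,d) via R1 from anc(i,a), red(a,d)
round 2: derive anc(i,i) via R1 from anc(i,f), red(f,i)
round 3: derive anc(b,i) via R1 from anc(b,f), red(f,i)
round 3: derive anc(e,a) via R1 from anc(e,i), red(i,a)
round 3: derive anc(f,c) via R1 from anc(f,a), red(a,c)
round 3: derive anc(f,d) via R1 from anc(f,a), red(a,d)
round 3: derive anc(g,i) via R1 from anc(g,f), red(f,i)
round 4: derive anc(b,a) via R1 from anc(b,i), red(i,a)
round 4: derive anc(e,c) via R1 from anc(e,a), red(a,c)
round 4: derive anc(e,d) via R1 from anc(e,a), red(a,d)
round 4: derive anc(g,a) via R1 from anc(g,i), red(i,a)
round 5: derive anc(b,c) via R1 from anc(b,a), red(a,c)
round 5: derive anc(b,d) via R1 from anc(b,a), red(a,d)
round 5: derive anc(g,c) via R1 from anc(g,a), red(a,c)
round 5: derive anc(g,d) via R1 from anc(g,a), red(a,d)

yes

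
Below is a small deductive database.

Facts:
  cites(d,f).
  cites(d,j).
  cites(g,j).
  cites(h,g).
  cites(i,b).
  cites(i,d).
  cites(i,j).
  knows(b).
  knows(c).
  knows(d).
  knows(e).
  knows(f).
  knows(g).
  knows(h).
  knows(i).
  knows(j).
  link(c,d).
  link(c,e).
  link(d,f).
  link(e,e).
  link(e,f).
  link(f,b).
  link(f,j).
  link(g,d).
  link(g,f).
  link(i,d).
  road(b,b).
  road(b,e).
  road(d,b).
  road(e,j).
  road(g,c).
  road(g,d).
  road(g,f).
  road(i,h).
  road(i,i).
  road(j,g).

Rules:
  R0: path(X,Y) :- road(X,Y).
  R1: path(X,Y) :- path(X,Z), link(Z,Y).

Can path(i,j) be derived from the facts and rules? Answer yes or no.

round 1: derive path(b,b) via R0 from road(b,b)
round 1: derive path(b,e) via R0 from road(b,e)
round 1: derive path(d,b) via R0 from road(d,b)
round 1: derive path(e,j) via R0 from road(e,j)
round 1: derive path(g,c) via R0 from road(g,c)
round 1: derive path(g,d) via R0 from road(g,d)
round 1: derive path(g,f) via R0 from road(g,f)
round 1: derive path(i,h) via R0 from road(i,h)
round 1: derive path(i,i) via R0 from road(i,i)
round 1: derive path(j,g) via R0 from road(j,g)
round 2: derive path(b,f) via R1 from path(b,e), link(e,f)
round 2: derive path(g,b) via R1 from path(g,f), link(f,b)
round 2: derive path(g,e) via R1 from path(g,c), link(c,e)
round 2: derive path(g,j) via R1 from path(g,f), link(f,j)
round 2: derive path(i,d) via R1 from path(i,i), link(i,d)
round 2: derive path(j,d) via R1 from path(j,g), link(g,d)
round 2: derive path(j,f) via R1 from path(j,g), link(g,f)
round 3: derive path(b,j) via R1 from path(b,f), link(f,j)
round 3: derive path(i,f) via R1 from path(i,d), link(d,f)
round 3: derive path(j,b) via R1 from path(j,f), link(f,b)
round 3: derive path(j,j) via R1 from path(j,f), link(f,j)
round 4: derive path(i,b) via R1 from path(i,f), link(f,b)
round 4: derive path(i,j) via R1 from path(i,f), link(f,j)

yes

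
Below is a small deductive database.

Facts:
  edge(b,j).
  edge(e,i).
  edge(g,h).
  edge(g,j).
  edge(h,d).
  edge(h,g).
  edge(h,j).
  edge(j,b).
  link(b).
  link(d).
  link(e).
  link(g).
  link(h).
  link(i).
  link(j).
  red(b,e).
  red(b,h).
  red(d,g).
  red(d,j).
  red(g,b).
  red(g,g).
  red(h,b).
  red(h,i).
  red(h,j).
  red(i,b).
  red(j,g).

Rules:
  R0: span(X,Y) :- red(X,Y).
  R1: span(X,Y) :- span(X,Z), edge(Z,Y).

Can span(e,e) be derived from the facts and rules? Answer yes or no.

no

round 1: derive span(b,e) via R0 from red(b,e)
round 1: derive span(b,h) via R0 from red(b,h)
round 1: derive span(d,g) via R0 from red(d,g)
round 1: derive span(d,j) via R0 from red(d,j)
round 1: derive span(g,b) via R0 from red(g,b)
round 1: derive span(g,g) via R0 from red(g,g)
round 1: derive span(h,b) via R0 from red(h,b)
round 1: derive span(h,i) via R0 from red(h,i)
round 1: derive span(h,j) via R0 from red(h,j)
round 1: derive span(i,b) via R0 from red(i,b)
round 1: derive span(j,g) via R0 from red(j,g)
round 2: derive span(b,d) via R1 from span(b,h), edge(h,d)
round 2: derive span(b,g) via R1 from span(b,h), edge(h,g)
round 2: derive span(b,i) via R1 from span(b,e), edge(e,i)
round 2: derive span(b,j) via R1 from span(b,h), edge(h,j)
round 2: derive span(d,b) via R1 from span(d,j), edge(j,b)
round 2: derive span(d,h) via R1 from span(d,g), edge(g,h)
round 2: derive span(g,h) via R1 from span(g,g), edge(g,h)
round 2: derive span(g,j) via R1 from span(g,b), edge(b,j)
round 2: derive span(i,j) via R1 from span(i,b), edge(b,j)
round 2: derive span(j,h) via R1 from span(j,g), edge(g,h)
round 2: derive span(j,j) via R1 from span(j,g), edge(g,j)
round 3: derive span(b,b) via R1 from span(b,j), edge(j,b)
round 3: derive span(d,d) via R1 from span(d,h), edge(h,d)
round 3: derive span(g,d) via R1 from span(g,h), edge(h,d)
round 3: derive span(j,b) via R1 from span(j,j), edge(j,b)
round 3: derive span(j,d) via R1 from span(j,h), edge(h,d)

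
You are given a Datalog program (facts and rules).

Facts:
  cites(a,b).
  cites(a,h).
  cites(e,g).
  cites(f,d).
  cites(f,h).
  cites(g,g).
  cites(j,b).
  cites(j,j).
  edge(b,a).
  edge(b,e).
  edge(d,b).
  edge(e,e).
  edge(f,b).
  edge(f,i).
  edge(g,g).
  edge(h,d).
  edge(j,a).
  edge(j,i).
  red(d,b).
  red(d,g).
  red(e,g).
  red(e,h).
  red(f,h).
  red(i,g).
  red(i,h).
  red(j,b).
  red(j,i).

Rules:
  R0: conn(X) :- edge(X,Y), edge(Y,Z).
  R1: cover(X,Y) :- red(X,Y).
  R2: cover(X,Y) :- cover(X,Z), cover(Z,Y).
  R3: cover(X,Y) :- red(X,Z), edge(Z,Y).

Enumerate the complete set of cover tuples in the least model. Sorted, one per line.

cover(d,a)
cover(d,b)
cover(d,d)
cover(d,e)
cover(d,g)
cover(d,h)
cover(e,a)
cover(e,b)
cover(e,d)
cover(e,e)
cover(e,g)
cover(e,h)
cover(f,a)
cover(f,b)
cover(f,d)
cover(f,e)
cover(f,g)
cover(f,h)
cover(i,a)
cover(i,b)
cover(i,d)
cover(i,e)
cover(i,g)
cover(i,h)
cover(j,a)
cover(j,b)
cover(j,d)
cover(j,e)
cover(j,g)
cover(j,h)
cover(j,i)

round 1: derive cover(d,b) via R1 from red(d,b)
round 1: derive cover(d,g) via R1 from red(d,g)
round 1: derive cover(e,g) via R1 from red(e,g)
round 1: derive cover(e,h) via R1 from red(e,h)
round 1: derive cover(f,h) via R1 from red(f,h)
round 1: derive cover(i,g) via R1 from red(i,g)
round 1: derive cover(i,h) via R1 from red(i,h)
round 1: derive cover(j,b) via R1 from red(j,b)
round 1: derive cover(j,i) via R1 from red(j,i)
round 1: derive cover(d,a) via R3 from red(d,b), edge(b,a)
round 1: derive cover(d,e) via R3 from red(d,b), edge(b,e)
round 1: derive cover(e,d) via R3 from red(e,h), edge(h,d)
round 1: derive cover(f,d) via R3 from red(f,h), edge(h,d)
round 1: derive cover(i,d) via R3 from red(i,h), edge(h,d)
round 1: derive cover(j,a) via R3 from red(j,b), edge(b,a)
round 1: derive cover(j,e) via R3 from red(j,b), edge(b,e)
round 2: derive cover(d,d) via R2 from cover(d,e), cover(e,d)
round 2: derive cover(d,h) via R2 from cover(d,e), cover(e,h)
round 2: derive cover(e,a) via R2 from cover(e,d), cover(d,a)
round 2: derive cover(e,b) via R2 from cover(e,d), cover(d,b)
round 2: derive cover(e,e) via R2 from cover(e,d), cover(d,e)
round 2: derive cover(f,a) via R2 from cover(f,d), cover(d,a)
round 2: derive cover(f,b) via R2 from cover(f,d), cover(d,b)
round 2: derive cover(f,e) via R2 from cover(f,d), cover(d,e)
round 2: derive cover(f,g) via R2 from cover(f,d), cover(d,g)
round 2: derive cover(i,a) via R2 from cover(i,d), cover(d,a)
round 2: derive cover(i,b) via R2 from cover(i,d), cover(d,b)
round 2: derive cover(i,e) via R2 from cover(i,d), cover(d,e)
round 2: derive cover(j,d) via R2 from cover(j,e), cover(e,d)
round 2: derive cover(j,g) via R2 from cover(j,e), cover(e,g)
round 2: derive cover(j,h) via R2 from cover(j,e), cover(e,h)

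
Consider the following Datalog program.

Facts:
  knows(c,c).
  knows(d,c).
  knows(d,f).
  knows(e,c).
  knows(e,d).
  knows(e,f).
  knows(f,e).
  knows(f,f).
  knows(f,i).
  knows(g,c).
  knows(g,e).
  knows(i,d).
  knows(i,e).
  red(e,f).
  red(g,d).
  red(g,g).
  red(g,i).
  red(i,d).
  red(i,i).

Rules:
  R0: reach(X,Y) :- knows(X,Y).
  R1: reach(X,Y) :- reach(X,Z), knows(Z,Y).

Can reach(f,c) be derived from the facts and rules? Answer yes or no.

round 1: derive reach(c,c) via R0 from knows(c,c)
round 1: derive reach(d,c) via R0 from knows(d,c)
round 1: derive reach(d,f) via R0 from knows(d,f)
round 1: derive reach(e,c) via R0 from knows(e,c)
round 1: derive reach(e,d) via R0 from knows(e,d)
round 1: derive reach(e,f) via R0 from knows(e,f)
round 1: derive reach(f,e) via R0 from knows(f,e)
round 1: derive reach(f,f) via R0 from knows(f,f)
round 1: derive reach(f,i) via R0 from knows(f,i)
round 1: derive reach(g,c) via R0 from knows(g,c)
round 1: derive reach(g,e) via R0 from knows(g,e)
round 1: derive reach(i,d) via R0 from knows(i,d)
round 1: derive reach(i,e) via R0 from knows(i,e)
round 2: derive reach(d,e) via R1 from reach(d,f), knows(f,e)
round 2: derive reach(d,i) via R1 from reach(d,f), knows(f,i)
round 2: derive reach(e,e) via R1 from reach(e,f), knows(f,e)
round 2: derive reach(e,i) via R1 from reach(e,f), knows(f,i)
round 2: derive reach(f,c) via R1 from reach(f,e), knows(e,c)
round 2: derive reach(f,d) via R1 from reach(f,e), knows(e,d)
round 2: derive reach(g,d) via R1 from reach(g,e), knows(e,d)
round 2: derive reach(g,f) via R1 from reach(g,e), knows(e,f)
round 2: derive reach(i,c) via R1 from reach(i,d), knows(d,c)
round 2: derive reach(i,f) via R1 from reach(i,d), knows(d,f)
round 3: derive reach(d,d) via R1 from reach(d,e), knows(e,d)
round 3: derive reach(g,i) via R1 from reach(g,f), knows(f,i)
round 3: derive reach(i,i) via R1 from reach(i,f), knows(f,i)

yes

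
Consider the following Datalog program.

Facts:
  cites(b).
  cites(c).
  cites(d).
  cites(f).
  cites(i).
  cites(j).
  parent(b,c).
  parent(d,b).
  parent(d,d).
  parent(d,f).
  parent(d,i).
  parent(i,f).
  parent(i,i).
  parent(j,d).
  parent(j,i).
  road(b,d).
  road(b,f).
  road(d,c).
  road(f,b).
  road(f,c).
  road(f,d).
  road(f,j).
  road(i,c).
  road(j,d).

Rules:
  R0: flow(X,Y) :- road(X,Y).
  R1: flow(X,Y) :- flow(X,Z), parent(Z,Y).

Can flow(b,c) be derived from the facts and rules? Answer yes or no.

round 1: derive flow(b,d) via R0 from road(b,d)
round 1: derive flow(b,f) via R0 from road(b,f)
round 1: derive flow(d,c) via R0 from road(d,c)
round 1: derive flow(f,b) via R0 from road(f,b)
round 1: derive flow(f,c) via R0 from road(f,c)
round 1: derive flow(f,d) via R0 from road(f,d)
round 1: derive flow(f,j) via R0 from road(f,j)
round 1: derive flow(i,c) via R0 from road(i,c)
round 1: derive flow(j,d) via R0 from road(j,d)
round 2: derive flow(b,b) via R1 from flow(b,d), parent(d,b)
round 2: derive flow(b,i) via R1 from flow(b,d), parent(d,i)
round 2: derive flow(f,f) via R1 from flow(f,d), parent(d,f)
round 2: derive flow(f,i) via R1 from flow(f,d), parent(d,i)
round 2: derive flow(j,b) via R1 from flow(j,d), parent(d,b)
round 2: derive flow(j,f) via R1 from flow(j,d), parent(d,f)
round 2: derive flow(j,i) via R1 from flow(j,d), parent(d,i)
round 3: derive flow(b,c) via R1 from flow(b,b), parent(b,c)
round 3: derive flow(j,c) via R1 from flow(j,b), parent(b,c)

yes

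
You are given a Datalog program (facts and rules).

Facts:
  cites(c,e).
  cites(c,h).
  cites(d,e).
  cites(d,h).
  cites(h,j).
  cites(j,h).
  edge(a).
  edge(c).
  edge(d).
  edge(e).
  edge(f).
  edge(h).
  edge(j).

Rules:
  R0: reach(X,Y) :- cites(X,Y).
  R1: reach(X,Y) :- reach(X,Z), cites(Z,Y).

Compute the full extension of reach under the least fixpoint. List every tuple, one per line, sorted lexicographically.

reach(c,e)
reach(c,h)
reach(c,j)
reach(d,e)
reach(d,h)
reach(d,j)
reach(h,h)
reach(h,j)
reach(j,h)
reach(j,j)

round 1: derive reach(c,e) via R0 from cites(c,e)
round 1: derive reach(c,h) via R0 from cites(c,h)
round 1: derive reach(d,e) via R0 from cites(d,e)
round 1: derive reach(d,h) via R0 from cites(d,h)
round 1: derive reach(h,j) via R0 from cites(h,j)
round 1: derive reach(j,h) via R0 from cites(j,h)
round 2: derive reach(c,j) via R1 from reach(c,h), cites(h,j)
round 2: derive reach(d,j) via R1 from reach(d,h), cites(h,j)
round 2: derive reach(h,h) via R1 from reach(h,j), cites(j,h)
round 2: derive reach(j,j) via R1 from reach(j,h), cites(h,j)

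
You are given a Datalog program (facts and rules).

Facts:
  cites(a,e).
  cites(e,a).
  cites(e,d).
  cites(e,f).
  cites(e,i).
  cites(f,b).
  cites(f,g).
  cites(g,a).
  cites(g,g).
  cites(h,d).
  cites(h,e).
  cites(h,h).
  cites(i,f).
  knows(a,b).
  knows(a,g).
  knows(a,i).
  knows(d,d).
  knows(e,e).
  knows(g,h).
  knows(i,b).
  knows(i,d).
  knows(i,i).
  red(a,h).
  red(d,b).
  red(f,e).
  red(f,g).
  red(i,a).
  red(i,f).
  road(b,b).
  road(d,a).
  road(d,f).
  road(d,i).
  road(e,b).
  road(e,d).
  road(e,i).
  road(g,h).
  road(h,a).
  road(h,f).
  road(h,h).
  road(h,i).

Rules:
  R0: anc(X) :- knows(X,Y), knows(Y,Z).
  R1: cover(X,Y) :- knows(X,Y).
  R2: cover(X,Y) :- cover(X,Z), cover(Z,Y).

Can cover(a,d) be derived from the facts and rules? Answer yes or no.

yes

round 1: derive cover(a,b) via R1 from knows(a,b)
round 1: derive cover(a,g) via R1 from knows(a,g)
round 1: derive cover(a,i) via R1 from knows(a,i)
round 1: derive cover(d,d) via R1 from knows(d,d)
round 1: derive cover(e,e) via R1 from knows(e,e)
round 1: derive cover(g,h) via R1 from knows(g,h)
round 1: derive cover(i,b) via R1 from knows(i,b)
round 1: derive cover(i,d) via R1 from knows(i,d)
round 1: derive cover(i,i) via R1 from knows(i,i)
round 2: derive cover(a,d) via R2 from cover(a,i), cover(i,d)
round 2: derive cover(a,h) via R2 from cover(a,g), cover(g,h)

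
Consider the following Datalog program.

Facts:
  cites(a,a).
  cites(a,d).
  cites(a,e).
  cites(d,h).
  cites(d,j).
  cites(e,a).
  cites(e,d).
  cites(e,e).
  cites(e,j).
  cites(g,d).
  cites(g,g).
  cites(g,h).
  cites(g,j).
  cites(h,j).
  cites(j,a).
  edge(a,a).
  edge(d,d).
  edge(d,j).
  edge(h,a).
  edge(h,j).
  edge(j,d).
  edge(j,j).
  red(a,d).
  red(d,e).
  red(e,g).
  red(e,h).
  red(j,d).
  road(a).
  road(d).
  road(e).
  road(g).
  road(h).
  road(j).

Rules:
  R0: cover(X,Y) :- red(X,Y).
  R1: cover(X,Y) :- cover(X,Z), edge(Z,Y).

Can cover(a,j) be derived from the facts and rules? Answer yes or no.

yes

round 1: derive cover(a,d) via R0 from red(a,d)
round 1: derive cover(d,e) via R0 from red(d,e)
round 1: derive cover(e,g) via R0 from red(e,g)
round 1: derive cover(e,h) via R0 from red(e,h)
round 1: derive cover(j,d) via R0 from red(j,d)
round 2: derive cover(a,j) via R1 from cover(a,d), edge(d,j)
round 2: derive cover(e,a) via R1 from cover(e,h), edge(h,a)
round 2: derive cover(e,j) via R1 from cover(e,h), edge(h,j)
round 2: derive cover(j,j) via R1 from cover(j,d), edge(d,j)
round 3: derive cover(e,d) via R1 from cover(e,j), edge(j,d)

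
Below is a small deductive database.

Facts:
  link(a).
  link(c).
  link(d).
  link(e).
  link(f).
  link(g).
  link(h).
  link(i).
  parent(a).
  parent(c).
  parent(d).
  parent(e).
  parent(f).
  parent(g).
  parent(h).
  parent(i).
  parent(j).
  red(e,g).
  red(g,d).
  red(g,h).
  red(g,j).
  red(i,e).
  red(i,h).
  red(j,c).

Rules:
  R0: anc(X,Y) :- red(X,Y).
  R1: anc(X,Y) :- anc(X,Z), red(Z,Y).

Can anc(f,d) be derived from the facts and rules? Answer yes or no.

round 1: derive anc(e,g) via R0 from red(e,g)
round 1: derive anc(g,d) via R0 from red(g,d)
round 1: derive anc(g,h) via R0 from red(g,h)
round 1: derive anc(g,j) via R0 from red(g,j)
round 1: derive anc(i,e) via R0 from red(i,e)
round 1: derive anc(i,h) via R0 from red(i,h)
round 1: derive anc(j,c) via R0 from red(j,c)
round 2: derive anc(e,d) via R1 from anc(e,g), red(g,d)
round 2: derive anc(e,h) via R1 from anc(e,g), red(g,h)
round 2: derive anc(e,j) via R1 from anc(e,g), red(g,j)
round 2: derive anc(g,c) via R1 from anc(g,j), red(j,c)
round 2: derive anc(i,g) via R1 from anc(i,e), red(e,g)
round 3: derive anc(e,c) via R1 from anc(e,j), red(j,c)
round 3: derive anc(i,d) via R1 from anc(i,g), red(g,d)
round 3: derive anc(i,j) via R1 from anc(i,g), red(g,j)
round 4: derive anc(i,c) via R1 from anc(i,j), red(j,c)

no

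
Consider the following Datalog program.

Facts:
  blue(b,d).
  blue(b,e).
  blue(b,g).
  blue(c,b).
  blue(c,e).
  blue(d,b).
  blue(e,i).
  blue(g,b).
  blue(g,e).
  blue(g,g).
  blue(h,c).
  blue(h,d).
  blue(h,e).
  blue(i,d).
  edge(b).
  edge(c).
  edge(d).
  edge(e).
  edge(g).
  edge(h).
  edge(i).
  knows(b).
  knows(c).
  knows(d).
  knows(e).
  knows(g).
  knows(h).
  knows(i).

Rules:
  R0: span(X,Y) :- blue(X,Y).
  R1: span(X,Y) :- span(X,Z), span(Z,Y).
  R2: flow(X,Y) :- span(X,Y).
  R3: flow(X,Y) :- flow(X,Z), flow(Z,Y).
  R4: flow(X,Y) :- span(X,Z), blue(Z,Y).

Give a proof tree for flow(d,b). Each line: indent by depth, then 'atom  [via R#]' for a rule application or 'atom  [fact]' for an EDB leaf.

round 1: derive span(b,d) via R0 from blue(b,d)
round 1: derive span(b,e) via R0 from blue(b,e)
round 1: derive span(b,g) via R0 from blue(b,g)
round 1: derive span(c,b) via R0 from blue(c,b)
round 1: derive span(c,e) via R0 from blue(c,e)
round 1: derive span(d,b) via R0 from blue(d,b)
round 1: derive span(e,i) via R0 from blue(e,i)
round 1: derive span(g,b) via R0 from blue(g,b)
round 1: derive span(g,e) via R0 from blue(g,e)
round 1: derive span(g,g) via R0 from blue(g,g)
round 1: derive span(h,c) via R0 from blue(h,c)
round 1: derive span(h,d) via R0 from blue(h,d)
round 1: derive span(h,e) via R0 from blue(h,e)
round 1: derive span(i,d) via R0 from blue(i,d)
round 2: derive span(b,b) via R1 from span(b,d), span(d,b)
round 2: derive span(b,i) via R1 from span(b,e), span(e,i)
round 2: derive span(c,d) via R1 from span(c,b), span(b,d)
round 2: derive span(c,g) via R1 from span(c,b), span(b,g)
round 2: derive span(c,i) via R1 from span(c,e), span(e,i)
round 2: derive span(d,d) via R1 from span(d,b), span(b,d)
round 2: derive span(d,e) via R1 from span(d,b), span(b,e)
round 2: derive span(d,g) via R1 from span(d,b), span(b,g)
round 2: derive span(e,d) via R1 from span(e,i), span(i,d)
round 2: derive span(g,d) via R1 from span(g,b), span(b,d)
round 2: derive span(g,i) via R1 from span(g,e), span(e,i)
round 2: derive span(h,b) via R1 from span(h,c), span(c,b)
round 2: derive span(h,i) via R1 from span(h,e), span(e,i)
round 2: derive span(i,b) via R1 from span(i,d), span(d,b)
round 2: derive flow(b,d) via R2 from span(b,d)
round 2: derive flow(b,e) via R2 from span(b,e)
round 2: derive flow(b,g) via R2 from span(b,g)
round 2: derive flow(c,b) via R2 from span(c,b)
round 2: derive flow(c,e) via R2 from span(c,e)
round 2: derive flow(d,b) via R2 from span(d,b)
round 2: derive flow(e,i) via R2 from span(e,i)
round 2: derive flow(g,b) via R2 from span(g,b)
round 2: derive flow(g,e) via R2 from span(g,e)
round 2: derive flow(g,g) via R2 from span(g,g)
round 2: derive flow(h,c) via R2 from span(h,c)
round 2: derive flow(h,d) via R2 from span(h,d)
round 2: derive flow(h,e) via R2 from span(h,e)
round 2: derive flow(i,d) via R2 from span(i,d)
round 2: derive flow(b,b) via R4 from span(b,d), blue(d,b)
round 2: derive flow(b,i) via R4 from span(b,e), blue(e,i)
round 2: derive flow(c,d) via R4 from span(c,b), blue(b,d)
round 2: derive flow(c,g) via R4 from span(c,b), blue(b,g)
round 2: derive flow(c,i) via R4 from span(c,e), blue(e,i)
round 2: derive flow(d,d) via R4 from span(d,b), blue(b,d)
round 2: derive flow(d,e) via R4 from span(d,b), blue(b,e)
round 2: derive flow(d,g) via R4 from span(d,b), blue(b,g)
round 2: derive flow(e,d) via R4 from span(e,i), blue(i,d)
round 2: derive flow(g,d) via R4 from span(g,b), blue(b,d)
round 2: derive flow(g,i) via R4 from span(g,e), blue(e,i)
round 2: derive flow(h,b) via R4 from span(h,c), blue(c,b)
round 2: derive flow(h,i) via R4 from span(h,e), blue(e,i)
round 2: derive flow(i,b) via R4 from span(i,d), blue(d,b)
round 3: derive span(d,i) via R1 from span(d,b), span(b,i)
round 3: derive span(e,b) via R1 from span(e,d), span(d,b)
round 3: derive span(e,e) via R1 from span(e,d), span(d,e)
round 3: derive span(e,g) via R1 from span(e,d), span(d,g)
round 3: derive span(h,g) via R1 from span(h,b), span(b,g)
round 3: derive span(i,e) via R1 from span(i,b), span(b,e)
round 3: derive span(i,g) via R1 from span(i,b), span(b,g)
round 3: derive span(i,i) via R1 from span(i,b), span(b,i)
round 3: derive flow(d,i) via R3 from flow(d,b), flow(b,i)
round 3: derive flow(e,b) via R3 from flow(e,d), flow(d,b)
round 3: derive flow(e,e) via R3 from flow(e,d), flow(d,e)
round 3: derive flow(e,g) via R3 from flow(e,d), flow(d,g)
round 3: derive flow(h,g) via R3 from flow(h,b), flow(b,g)
round 3: derive flow(i,e) via R3 from flow(i,b), flow(b,e)
round 3: derive flow(i,g) via R3 from flow(i,b), flow(b,g)
round 3: derive flow(i,i) via R3 from flow(i,b), flow(b,i)

flow(d,b)  [via R2]
  span(d,b)  [via R0]
    blue(d,b)  [fact]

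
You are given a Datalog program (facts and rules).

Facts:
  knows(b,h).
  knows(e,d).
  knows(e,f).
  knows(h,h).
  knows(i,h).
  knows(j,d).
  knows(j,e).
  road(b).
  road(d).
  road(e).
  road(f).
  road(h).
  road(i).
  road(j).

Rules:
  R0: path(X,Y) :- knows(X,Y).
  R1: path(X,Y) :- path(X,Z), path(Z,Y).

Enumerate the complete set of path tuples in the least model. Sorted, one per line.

path(b,h)
path(e,d)
path(e,f)
path(h,h)
path(i,h)
path(j,d)
path(j,e)
path(j,f)

round 1: derive path(b,h) via R0 from knows(b,h)
round 1: derive path(e,d) via R0 from knows(e,d)
round 1: derive path(e,f) via R0 from knows(e,f)
round 1: derive path(h,h) via R0 from knows(h,h)
round 1: derive path(i,h) via R0 from knows(i,h)
round 1: derive path(j,d) via R0 from knows(j,d)
round 1: derive path(j,e) via R0 from knows(j,e)
round 2: derive path(j,f) via R1 from path(j,e), path(e,f)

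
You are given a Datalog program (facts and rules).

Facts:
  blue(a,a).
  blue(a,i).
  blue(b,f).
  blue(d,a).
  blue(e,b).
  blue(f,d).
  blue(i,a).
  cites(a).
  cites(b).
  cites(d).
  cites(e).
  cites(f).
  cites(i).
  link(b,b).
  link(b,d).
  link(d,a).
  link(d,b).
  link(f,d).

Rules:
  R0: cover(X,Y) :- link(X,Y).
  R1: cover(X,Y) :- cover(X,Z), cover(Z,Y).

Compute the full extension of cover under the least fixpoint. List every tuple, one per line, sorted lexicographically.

round 1: derive cover(b,b) via R0 from link(b,b)
round 1: derive cover(b,d) via R0 from link(b,d)
round 1: derive cover(d,a) via R0 from link(d,a)
round 1: derive cover(d,b) via R0 from link(d,b)
round 1: derive cover(f,d) via R0 from link(f,d)
round 2: derive cover(b,a) via R1 from cover(b,d), cover(d,a)
round 2: derive cover(d,d) via R1 from cover(d,b), cover(b,d)
round 2: derive cover(f,a) via R1 from cover(f,d), cover(d,a)
round 2: derive cover(f,b) via R1 from cover(f,d), cover(d,b)

cover(b,a)
cover(b,b)
cover(b,d)
cover(d,a)
cover(d,b)
cover(d,d)
cover(f,a)
cover(f,b)
cover(f,d)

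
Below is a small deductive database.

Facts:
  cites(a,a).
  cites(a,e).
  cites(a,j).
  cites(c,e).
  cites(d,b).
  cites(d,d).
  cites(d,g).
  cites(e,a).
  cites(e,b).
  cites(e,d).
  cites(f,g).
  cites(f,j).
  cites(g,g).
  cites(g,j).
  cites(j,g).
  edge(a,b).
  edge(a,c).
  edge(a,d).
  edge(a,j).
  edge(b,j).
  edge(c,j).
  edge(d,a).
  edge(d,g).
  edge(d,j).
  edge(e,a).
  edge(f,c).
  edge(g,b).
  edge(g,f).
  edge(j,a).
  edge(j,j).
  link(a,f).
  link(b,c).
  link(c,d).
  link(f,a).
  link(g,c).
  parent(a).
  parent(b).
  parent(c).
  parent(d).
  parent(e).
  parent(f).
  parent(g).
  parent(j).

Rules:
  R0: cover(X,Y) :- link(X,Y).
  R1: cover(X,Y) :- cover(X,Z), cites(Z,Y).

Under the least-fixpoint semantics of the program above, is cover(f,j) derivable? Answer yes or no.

yes

round 1: derive cover(a,f) via R0 from link(a,f)
round 1: derive cover(b,c) via R0 from link(b,c)
round 1: derive cover(c,d) via R0 from link(c,d)
round 1: derive cover(f,a) via R0 from link(f,a)
round 1: derive cover(g,c) via R0 from link(g,c)
round 2: derive cover(a,g) via R1 from cover(a,f), cites(f,g)
round 2: derive cover(a,j) via R1 from cover(a,f), cites(f,j)
round 2: derive cover(b,e) via R1 from cover(b,c), cites(c,e)
round 2: derive cover(c,b) via R1 from cover(c,d), cites(d,b)
round 2: derive cover(c,g) via R1 from cover(c,d), cites(d,g)
round 2: derive cover(f,e) via R1 from cover(f,a), cites(a,e)
round 2: derive cover(f,j) via R1 from cover(f,a), cites(a,j)
round 2: derive cover(g,e) via R1 from cover(g,c), cites(c,e)
round 3: derive cover(b,a) via R1 from cover(b,e), cites(e,a)
round 3: derive cover(b,b) via R1 from cover(b,e), cites(e,b)
round 3: derive cover(b,d) via R1 from cover(b,e), cites(e,d)
round 3: derive cover(c,j) via R1 from cover(c,g), cites(g,j)
round 3: derive cover(f,b) via R1 from cover(f,e), cites(e,b)
round 3: derive cover(f,d) via R1 from cover(f,e), cites(e,d)
round 3: derive cover(f,g) via R1 from cover(f,j), cites(j,g)
round 3: derive cover(g,a) via R1 from cover(g,e), cites(e,a)
round 3: derive cover(g,b) via R1 from cover(g,e), cites(e,b)
round 3: derive cover(g,d) via R1 from cover(g,e), cites(e,d)
round 4: derive cover(b,g) via R1 from cover(b,d), cites(d,g)
round 4: derive cover(b,j) via R1 from cover(b,a), cites(a,j)
round 4: derive cover(g,g) via R1 from cover(g,d), cites(d,g)
round 4: derive cover(g,j) via R1 from cover(g,a), cites(a,j)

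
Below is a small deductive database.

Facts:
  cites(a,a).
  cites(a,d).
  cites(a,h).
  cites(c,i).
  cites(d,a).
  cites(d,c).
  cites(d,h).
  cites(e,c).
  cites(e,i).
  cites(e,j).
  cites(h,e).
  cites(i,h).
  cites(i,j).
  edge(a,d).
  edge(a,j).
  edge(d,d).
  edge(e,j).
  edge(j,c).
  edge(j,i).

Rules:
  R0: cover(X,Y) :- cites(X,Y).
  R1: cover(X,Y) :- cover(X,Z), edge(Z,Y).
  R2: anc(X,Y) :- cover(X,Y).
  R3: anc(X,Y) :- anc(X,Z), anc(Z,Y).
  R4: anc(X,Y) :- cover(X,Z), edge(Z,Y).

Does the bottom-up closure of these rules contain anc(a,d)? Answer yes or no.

yes

round 1: derive cover(a,a) via R0 from cites(a,a)
round 1: derive cover(a,d) via R0 from cites(a,d)
round 1: derive cover(a,h) via R0 from cites(a,h)
round 1: derive cover(c,i) via R0 from cites(c,i)
round 1: derive cover(d,a) via R0 from cites(d,a)
round 1: derive cover(d,c) via R0 from cites(d,c)
round 1: derive cover(d,h) via R0 from cites(d,h)
round 1: derive cover(e,c) via R0 from cites(e,c)
round 1: derive cover(e,i) via R0 from cites(e,i)
round 1: derive cover(e,j) via R0 from cites(e,j)
round 1: derive cover(h,e) via R0 from cites(h,e)
round 1: derive cover(i,h) via R0 from cites(i,h)
round 1: derive cover(i,j) via R0 from cites(i,j)
round 2: derive cover(a,j) via R1 from cover(a,a), edge(a,j)
round 2: derive cover(d,d) via R1 from cover(d,a), edge(a,d)
round 2: derive cover(d,j) via R1 from cover(d,a), edge(a,j)
round 2: derive cover(h,j) via R1 from cover(h,e), edge(e,j)
round 2: derive cover(i,c) via R1 from cover(i,j), edge(j,c)
round 2: derive cover(i,i) via R1 from cover(i,j), edge(j,i)
round 2: derive anc(a,a) via R2 from cover(a,a)
round 2: derive anc(a,d) via R2 from cover(a,d)
round 2: derive anc(a,h) via R2 from cover(a,h)
round 2: derive anc(c,i) via R2 from cover(c,i)
round 2: derive anc(d,a) via R2 from cover(d,a)
round 2: derive anc(d,c) via R2 from cover(d,c)
round 2: derive anc(d,h) via R2 from cover(d,h)
round 2: derive anc(e,c) via R2 from cover(e,c)
round 2: derive anc(e,i) via R2 from cover(e,i)
round 2: derive anc(e,j) via R2 from cover(e,j)
round 2: derive anc(h,e) via R2 from cover(h,e)
round 2: derive anc(i,h) via R2 from cover(i,h)
round 2: derive anc(i,j) via R2 from cover(i,j)
round 2: derive anc(a,j) via R4 from cover(a,a), edge(a,j)
round 2: derive anc(d,d) via R4 from cover(d,a), edge(a,d)
round 2: derive anc(d,j) via R4 from cover(d,a), edge(a,j)
round 2: derive anc(h,j) via R4 from cover(h,e), edge(e,j)
round 2: derive anc(i,c) via R4 from cover(i,j), edge(j,c)
round 2: derive anc(i,i) via R4 from cover(i,j), edge(j,i)
round 3: derive cover(a,c) via R1 from cover(a,j), edge(j,c)
round 3: derive cover(a,i) via R1 from cover(a,j), edge(j,i)
round 3: derive cover(d,i) via R1 from cover(d,j), edge(j,i)
round 3: derive cover(h,c) via R1 from cover(h,j), edge(j,c)
round 3: derive cover(h,i) via R1 from cover(h,j), edge(j,i)
round 3: derive anc(a,c) via R3 from anc(a,d), anc(d,c)
round 3: derive anc(a,e) via R3 from anc(a,h), anc(h,e)
round 3: derive anc(c,c) via R3 from anc(c,i), anc(i,c)
round 3: derive anc(c,h) via R3 from anc(c,i), anc(i,h)
round 3: derive anc(c,j) via R3 from anc(c,i), anc(i,j)
round 3: derive anc(d,e) via R3 from anc(d,h), anc(h,e)
round 3: derive anc(d,i) via R3 from anc(d,c), anc(c,i)
round 3: derive anc(e,h) via R3 from anc(e,i), anc(i,h)
round 3: derive anc(h,c) via R3 from anc(h,e), anc(e,c)
round 3: derive anc(h,i) via R3 from anc(h,e), anc(e,i)
round 3: derive anc(i,e) via R3 from anc(i,h), anc(h,e)
round 3: derive anc(a,i) via R4 from cover(a,j), edge(j,i)
round 4: derive anc(c,e) via R3 from anc(c,h), anc(h,e)
round 4: derive anc(e,e) via R3 from anc(e,h), anc(h,e)
round 4: derive anc(h,h) via R3 from anc(h,c), anc(c,h)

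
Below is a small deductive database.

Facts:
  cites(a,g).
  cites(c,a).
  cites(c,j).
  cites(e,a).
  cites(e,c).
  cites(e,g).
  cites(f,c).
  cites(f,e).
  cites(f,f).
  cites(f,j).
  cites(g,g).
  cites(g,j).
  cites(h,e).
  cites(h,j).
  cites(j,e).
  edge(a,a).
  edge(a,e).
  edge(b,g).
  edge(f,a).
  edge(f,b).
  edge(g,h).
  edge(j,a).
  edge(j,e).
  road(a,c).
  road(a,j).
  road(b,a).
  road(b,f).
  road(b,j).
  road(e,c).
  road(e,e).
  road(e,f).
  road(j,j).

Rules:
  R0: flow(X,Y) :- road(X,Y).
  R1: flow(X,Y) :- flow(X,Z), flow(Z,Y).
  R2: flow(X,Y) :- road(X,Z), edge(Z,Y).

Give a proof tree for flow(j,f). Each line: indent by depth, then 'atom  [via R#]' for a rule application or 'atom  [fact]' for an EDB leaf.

flow(j,f)  [via R1]
  flow(j,e)  [via R2]
    road(j,j)  [fact]
    edge(j,e)  [fact]
  flow(e,f)  [via R0]
    road(e,f)  [fact]

round 1: derive flow(a,c) via R0 from road(a,c)
round 1: derive flow(a,j) via R0 from road(a,j)
round 1: derive flow(b,a) via R0 from road(b,a)
round 1: derive flow(b,f) via R0 from road(b,f)
round 1: derive flow(b,j) via R0 from road(b,j)
round 1: derive flow(e,c) via R0 from road(e,c)
round 1: derive flow(e,e) via R0 from road(e,e)
round 1: derive flow(e,f) via R0 from road(e,f)
round 1: derive flow(j,j) via R0 from road(j,j)
round 1: derive flow(a,a) via R2 from road(a,j), edge(j,a)
round 1: derive flow(a,e) via R2 from road(a,j), edge(j,e)
round 1: derive flow(b,b) via R2 from road(b,f), edge(f,b)
round 1: derive flow(b,e) via R2 from road(b,a), edge(a,e)
round 1: derive flow(e,a) via R2 from road(e,f), edge(f,a)
round 1: derive flow(e,b) via R2 from road(e,f), edge(f,b)
round 1: derive flow(j,a) via R2 from road(j,j), edge(j,a)
round 1: derive flow(j,e) via R2 from road(j,j), edge(j,e)
round 2: derive flow(a,b) via R1 from flow(a,e), flow(e,b)
round 2: derive flow(a,f) via R1 from flow(a,e), flow(e,f)
round 2: derive flow(b,c) via R1 from flow(b,a), flow(a,c)
round 2: derive flow(e,j) via R1 from flow(e,a), flow(a,j)
round 2: derive flow(j,b) via R1 from flow(j,e), flow(e,b)
round 2: derive flow(j,c) via R1 from flow(j,a), flow(a,c)
round 2: derive flow(j,f) via R1 from flow(j,e), flow(e,f)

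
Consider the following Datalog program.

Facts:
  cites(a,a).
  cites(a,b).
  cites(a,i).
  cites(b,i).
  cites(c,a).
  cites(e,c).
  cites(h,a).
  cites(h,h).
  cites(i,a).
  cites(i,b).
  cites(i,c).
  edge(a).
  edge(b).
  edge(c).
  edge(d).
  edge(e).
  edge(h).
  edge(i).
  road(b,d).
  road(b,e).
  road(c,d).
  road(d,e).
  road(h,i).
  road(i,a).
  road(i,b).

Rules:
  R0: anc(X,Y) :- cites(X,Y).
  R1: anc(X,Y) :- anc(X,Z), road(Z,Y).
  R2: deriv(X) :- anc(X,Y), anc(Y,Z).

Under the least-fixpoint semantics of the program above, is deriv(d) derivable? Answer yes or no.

no

round 1: derive anc(a,a) via R0 from cites(a,a)
round 1: derive anc(a,b) via R0 from cites(a,b)
round 1: derive anc(a,i) via R0 from cites(a,i)
round 1: derive anc(b,i) via R0 from cites(b,i)
round 1: derive anc(c,a) via R0 from cites(c,a)
round 1: derive anc(e,c) via R0 from cites(e,c)
round 1: derive anc(h,a) via R0 from cites(h,a)
round 1: derive anc(h,h) via R0 from cites(h,h)
round 1: derive anc(i,a) via R0 from cites(i,a)
round 1: derive anc(i,b) via R0 from cites(i,b)
round 1: derive anc(i,c) via R0 from cites(i,c)
round 2: derive anc(a,d) via R1 from anc(a,b), road(b,d)
round 2: derive anc(a,e) via R1 from anc(a,b), road(b,e)
round 2: derive anc(b,a) via R1 from anc(b,i), road(i,a)
round 2: derive anc(b,b) via R1 from anc(b,i), road(i,b)
round 2: derive anc(e,d) via R1 from anc(e,c), road(c,d)
round 2: derive anc(h,i) via R1 from anc(h,h), road(h,i)
round 2: derive anc(i,d) via R1 from anc(i,b), road(b,d)
round 2: derive anc(i,e) via R1 from anc(i,b), road(b,e)
round 2: derive deriv(a) via R2 from anc(a,a), anc(a,a)
round 2: derive deriv(b) via R2 from anc(b,i), anc(i,a)
round 2: derive deriv(c) via R2 from anc(c,a), anc(a,a)
round 2: derive deriv(e) via R2 from anc(e,c), anc(c,a)
round 2: derive deriv(h) via R2 from anc(h,a), anc(a,a)
round 2: derive deriv(i) via R2 from anc(i,a), anc(a,a)
round 3: derive anc(b,d) via R1 from anc(b,b), road(b,d)
round 3: derive anc(b,e) via R1 from anc(b,b), road(b,e)
round 3: derive anc(e,e) via R1 from anc(e,d), road(d,e)
round 3: derive anc(h,b) via R1 from anc(h,i), road(i,b)
round 4: derive anc(h,d) via R1 from anc(h,b), road(b,d)
round 4: derive anc(h,e) via R1 from anc(h,b), road(b,e)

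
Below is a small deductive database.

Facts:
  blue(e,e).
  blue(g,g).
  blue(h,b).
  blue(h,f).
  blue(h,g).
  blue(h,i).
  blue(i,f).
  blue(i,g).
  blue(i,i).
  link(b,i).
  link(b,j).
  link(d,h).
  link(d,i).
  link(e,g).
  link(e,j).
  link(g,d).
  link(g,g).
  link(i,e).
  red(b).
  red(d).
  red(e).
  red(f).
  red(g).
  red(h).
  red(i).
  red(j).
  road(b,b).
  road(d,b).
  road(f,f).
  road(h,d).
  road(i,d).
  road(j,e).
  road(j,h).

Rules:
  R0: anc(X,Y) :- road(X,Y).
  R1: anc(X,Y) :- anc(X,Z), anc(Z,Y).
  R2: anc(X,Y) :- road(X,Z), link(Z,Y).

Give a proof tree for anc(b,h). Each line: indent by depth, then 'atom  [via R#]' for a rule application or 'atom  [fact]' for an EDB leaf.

anc(b,h)  [via R1]
  anc(b,i)  [via R2]
    road(b,b)  [fact]
    link(b,i)  [fact]
  anc(i,h)  [via R2]
    road(i,d)  [fact]
    link(d,h)  [fact]

round 1: derive anc(b,b) via R0 from road(b,b)
round 1: derive anc(d,b) via R0 from road(d,b)
round 1: derive anc(f,f) via R0 from road(f,f)
round 1: derive anc(h,d) via R0 from road(h,d)
round 1: derive anc(i,d) via R0 from road(i,d)
round 1: derive anc(j,e) via R0 from road(j,e)
round 1: derive anc(j,h) via R0 from road(j,h)
round 1: derive anc(b,i) via R2 from road(b,b), link(b,i)
round 1: derive anc(b,j) via R2 from road(b,b), link(b,j)
round 1: derive anc(d,i) via R2 from road(d,b), link(b,i)
round 1: derive anc(d,j) via R2 from road(d,b), link(b,j)
round 1: derive anc(h,h) via R2 from road(h,d), link(d,h)
round 1: derive anc(h,i) via R2 from road(h,d), link(d,i)
round 1: derive anc(i,h) via R2 from road(i,d), link(d,h)
round 1: derive anc(i,i) via R2 from road(i,d), link(d,i)
round 1: derive anc(j,g) via R2 from road(j,e), link(e,g)
round 1: derive anc(j,j) via R2 from road(j,e), link(e,j)
round 2: derive anc(b,d) via R1 from anc(b,i), anc(i,d)
round 2: derive anc(b,e) via R1 from anc(b,j), anc(j,e)
round 2: derive anc(b,g) via R1 from anc(b,j), anc(j,g)
round 2: derive anc(b,h) via R1 from anc(b,i), anc(i,h)
round 2: derive anc(d,d) via R1 from anc(d,i), anc(i,d)
round 2: derive anc(d,e) via R1 from anc(d,j), anc(j,e)
round 2: derive anc(d,g) via R1 from anc(d,j), anc(j,g)
round 2: derive anc(d,h) via R1 from anc(d,i), anc(i,h)
round 2: derive anc(h,b) via R1 from anc(h,d), anc(d,b)
round 2: derive anc(h,j) via R1 from anc(h,d), anc(d,j)
round 2: derive anc(i,b) via R1 from anc(i,d), anc(d,b)
round 2: derive anc(i,j) via R1 from anc(i,d), anc(d,j)
round 2: derive anc(j,d) via R1 from anc(j,h), anc(h,d)
round 2: derive anc(j,i) via R1 from anc(j,h), anc(h,i)
round 3: derive anc(h,e) via R1 from anc(h,b), anc(b,e)
round 3: derive anc(h,g) via R1 from anc(h,b), anc(b,g)
round 3: derive anc(i,e) via R1 from anc(i,b), anc(b,e)
round 3: derive anc(i,g) via R1 from anc(i,b), anc(b,g)
round 3: derive anc(j,b) via R1 from anc(j,d), anc(d,b)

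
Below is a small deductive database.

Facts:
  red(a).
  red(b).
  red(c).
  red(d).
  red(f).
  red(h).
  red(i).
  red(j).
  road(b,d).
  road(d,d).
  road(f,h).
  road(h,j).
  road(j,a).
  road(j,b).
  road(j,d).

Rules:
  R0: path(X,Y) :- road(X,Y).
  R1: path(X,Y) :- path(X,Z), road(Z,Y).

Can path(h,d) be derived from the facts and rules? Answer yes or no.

yes

round 1: derive path(b,d) via R0 from road(b,d)
round 1: derive path(d,d) via R0 from road(d,d)
round 1: derive path(f,h) via R0 from road(f,h)
round 1: derive path(h,j) via R0 from road(h,j)
round 1: derive path(j,a) via R0 from road(j,a)
round 1: derive path(j,b) via R0 from road(j,b)
round 1: derive path(j,d) via R0 from road(j,d)
round 2: derive path(f,j) via R1 from path(f,h), road(h,j)
round 2: derive path(h,a) via R1 from path(h,j), road(j,a)
round 2: derive path(h,b) via R1 from path(h,j), road(j,b)
round 2: derive path(h,d) via R1 from path(h,j), road(j,d)
round 3: derive path(f,a) via R1 from path(f,j), road(j,a)
round 3: derive path(f,b) via R1 from path(f,j), road(j,b)
round 3: derive path(f,d) via R1 from path(f,j), road(j,d)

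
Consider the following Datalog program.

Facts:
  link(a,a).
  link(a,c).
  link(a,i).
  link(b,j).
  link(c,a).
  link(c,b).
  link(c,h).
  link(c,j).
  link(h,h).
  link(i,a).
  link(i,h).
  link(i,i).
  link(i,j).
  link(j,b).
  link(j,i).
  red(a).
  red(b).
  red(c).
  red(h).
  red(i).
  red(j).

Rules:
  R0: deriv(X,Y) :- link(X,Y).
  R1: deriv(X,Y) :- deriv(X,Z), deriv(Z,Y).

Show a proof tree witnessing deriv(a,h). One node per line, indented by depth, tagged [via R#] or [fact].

round 1: derive deriv(a,a) via R0 from link(a,a)
round 1: derive deriv(a,c) via R0 from link(a,c)
round 1: derive deriv(a,i) via R0 from link(a,i)
round 1: derive deriv(b,j) via R0 from link(b,j)
round 1: derive deriv(c,a) via R0 from link(c,a)
round 1: derive deriv(c,b) via R0 from link(c,b)
round 1: derive deriv(c,h) via R0 from link(c,h)
round 1: derive deriv(c,j) via R0 from link(c,j)
round 1: derive deriv(h,h) via R0 from link(h,h)
round 1: derive deriv(i,a) via R0 from link(i,a)
round 1: derive deriv(i,h) via R0 from link(i,h)
round 1: derive deriv(i,i) via R0 from link(i,i)
round 1: derive deriv(i,j) via R0 from link(i,j)
round 1: derive deriv(j,b) via R0 from link(j,b)
round 1: derive deriv(j,i) via R0 from link(j,i)
round 2: derive deriv(a,b) via R1 from deriv(a,c), deriv(c,b)
round 2: derive deriv(a,h) via R1 from deriv(a,c), deriv(c,h)
round 2: derive deriv(a,j) via R1 from deriv(a,c), deriv(c,j)
round 2: derive deriv(b,b) via R1 from deriv(b,j), deriv(j,b)
round 2: derive deriv(b,i) via R1 from deriv(b,j), deriv(j,i)
round 2: derive deriv(c,c) via R1 from deriv(c,a), deriv(a,c)
round 2: derive deriv(c,i) via R1 from deriv(c,a), deriv(a,i)
round 2: derive deriv(i,b) via R1 from deriv(i,j), deriv(j,b)
round 2: derive deriv(i,c) via R1 from deriv(i,a), deriv(a,c)
round 2: derive deriv(j,a) via R1 from deriv(j,i), deriv(i,a)
round 2: derive deriv(j,h) via R1 from deriv(j,i), deriv(i,h)
round 2: derive deriv(j,j) via R1 from deriv(j,b), deriv(b,j)
round 3: derive deriv(b,a) via R1 from deriv(b,i), deriv(i,a)
round 3: derive deriv(b,c) via R1 from deriv(b,i), deriv(i,c)
round 3: derive deriv(b,h) via R1 from deriv(b,i), deriv(i,h)
round 3: derive deriv(j,c) via R1 from deriv(j,a), deriv(a,c)

deriv(a,h)  [via R1]
  deriv(a,c)  [via R0]
    link(a,c)  [fact]
  deriv(c,h)  [via R0]
    link(c,h)  [fact]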